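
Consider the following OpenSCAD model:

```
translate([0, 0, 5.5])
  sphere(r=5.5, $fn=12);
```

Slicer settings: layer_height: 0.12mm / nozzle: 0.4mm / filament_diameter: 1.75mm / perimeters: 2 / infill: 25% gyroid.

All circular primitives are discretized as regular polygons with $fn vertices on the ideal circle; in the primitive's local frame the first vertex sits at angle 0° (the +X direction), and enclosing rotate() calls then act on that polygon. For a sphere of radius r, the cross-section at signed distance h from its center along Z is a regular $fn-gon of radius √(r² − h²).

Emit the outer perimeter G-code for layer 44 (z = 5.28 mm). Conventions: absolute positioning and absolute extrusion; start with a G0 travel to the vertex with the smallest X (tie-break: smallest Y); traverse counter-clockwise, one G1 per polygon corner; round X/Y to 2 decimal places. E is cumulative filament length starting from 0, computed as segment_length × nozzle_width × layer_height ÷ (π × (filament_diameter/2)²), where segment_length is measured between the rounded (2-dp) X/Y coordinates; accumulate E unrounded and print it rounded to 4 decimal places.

At z = 5.28 mm: the sphere: section is a regular 12-gon, circumradius = √(r²−h²) = √(5.5²−0.22²) = 5.496. The outline is a single polygon with 12 vertices. Extrusion per mm of travel: 0.4 × 0.12 / (π × 0.875²) = 0.019956. Accumulating E over each segment gives final E = 0.6816.

G0 X-5.50 Y0.00 Z5.28
G1 X-4.76 Y-2.75 E0.0568
G1 X-2.75 Y-4.76 E0.1136
G1 X0.00 Y-5.50 E0.1704
G1 X2.75 Y-4.76 E0.2272
G1 X4.76 Y-2.75 E0.2839
G1 X5.50 Y0.00 E0.3408
G1 X4.76 Y2.75 E0.3976
G1 X2.75 Y4.76 E0.4543
G1 X0.00 Y5.50 E0.5112
G1 X-2.75 Y4.76 E0.5680
G1 X-4.76 Y2.75 E0.6247
G1 X-5.50 Y0.00 E0.6816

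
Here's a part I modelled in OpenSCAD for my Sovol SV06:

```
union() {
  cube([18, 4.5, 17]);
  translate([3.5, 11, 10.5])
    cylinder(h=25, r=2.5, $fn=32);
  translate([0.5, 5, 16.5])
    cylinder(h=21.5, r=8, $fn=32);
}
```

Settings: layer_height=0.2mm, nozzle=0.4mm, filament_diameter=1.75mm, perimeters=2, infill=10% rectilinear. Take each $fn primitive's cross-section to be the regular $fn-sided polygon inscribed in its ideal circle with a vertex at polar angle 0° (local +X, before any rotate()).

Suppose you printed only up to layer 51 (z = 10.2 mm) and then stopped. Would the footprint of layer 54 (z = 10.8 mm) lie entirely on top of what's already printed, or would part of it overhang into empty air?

part overhangs

Compare the two slices. At z = 10.2: the cube (footprint 18×4.5) is included at this height (area 81.00 mm²); the cylinder at (3.5, 11) is not intersected at this z (z outside [10.5, 35.5]); the cylinder at (0.5, 5) is not intersected at this z (z outside [16.5, 38]); Combining (union): only the 18×4.5 cube is present, so the union is just that shape — area = 81.00 mm². At z = 10.8: the cube is present — its section is the full 18×4.5 rectangle (area 81.00 mm²); the cylinder at (3.5, 11): section is a regular 32-gon, circumradius r=2.5 (area = (32/2)·2.500²·sin(360°/32) = 19.51 mm²); the cylinder at (0.5, 5) is absent (z outside [16.5, 38]); Combining (union): the 2 present regions are separate (no shared area or edge), so areas and boundary lengths simply add and each stays a separate island — area = 100.51 mm². Checking containment: at z = 10.8 the cross-section extends beyond the z = 10.2 cross-section by about 19.51 mm².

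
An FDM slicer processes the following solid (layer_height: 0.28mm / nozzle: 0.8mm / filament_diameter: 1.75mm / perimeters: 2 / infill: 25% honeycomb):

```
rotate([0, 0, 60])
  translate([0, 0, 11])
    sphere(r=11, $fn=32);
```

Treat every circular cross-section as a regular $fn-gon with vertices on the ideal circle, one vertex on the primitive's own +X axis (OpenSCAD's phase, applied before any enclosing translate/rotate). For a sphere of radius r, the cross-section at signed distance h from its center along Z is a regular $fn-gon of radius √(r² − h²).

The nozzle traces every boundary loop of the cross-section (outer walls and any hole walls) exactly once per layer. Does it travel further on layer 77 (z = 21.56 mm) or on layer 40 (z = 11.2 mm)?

layer 40 (z = 11.2 mm)

Layer 77 (z = 21.56): the sphere: section is a regular 32-gon, circumradius = √(r²−h²) = √(11²−10.56²) = 3.080 (perimeter = 2·32·3.080·sin(180°/32) = 19.32 mm); (whole slice rotated 60° about Z — lengths, areas and connectivity unchanged). So its perimeter = 19.32 mm. Layer 40 (z = 11.2): the r=11 sphere slices to a regular 32-gon of circumradius 10.998 (√(r²−h²) with h=0.2 from center) (perimeter = 2·32·10.998·sin(180°/32) = 68.99 mm); (rotated 60° about Z; rotation is an isometry so areas/perimeters/island counts are preserved). So its perimeter = 68.99 mm. Layer 40 is larger (68.99 vs 19.32 mm).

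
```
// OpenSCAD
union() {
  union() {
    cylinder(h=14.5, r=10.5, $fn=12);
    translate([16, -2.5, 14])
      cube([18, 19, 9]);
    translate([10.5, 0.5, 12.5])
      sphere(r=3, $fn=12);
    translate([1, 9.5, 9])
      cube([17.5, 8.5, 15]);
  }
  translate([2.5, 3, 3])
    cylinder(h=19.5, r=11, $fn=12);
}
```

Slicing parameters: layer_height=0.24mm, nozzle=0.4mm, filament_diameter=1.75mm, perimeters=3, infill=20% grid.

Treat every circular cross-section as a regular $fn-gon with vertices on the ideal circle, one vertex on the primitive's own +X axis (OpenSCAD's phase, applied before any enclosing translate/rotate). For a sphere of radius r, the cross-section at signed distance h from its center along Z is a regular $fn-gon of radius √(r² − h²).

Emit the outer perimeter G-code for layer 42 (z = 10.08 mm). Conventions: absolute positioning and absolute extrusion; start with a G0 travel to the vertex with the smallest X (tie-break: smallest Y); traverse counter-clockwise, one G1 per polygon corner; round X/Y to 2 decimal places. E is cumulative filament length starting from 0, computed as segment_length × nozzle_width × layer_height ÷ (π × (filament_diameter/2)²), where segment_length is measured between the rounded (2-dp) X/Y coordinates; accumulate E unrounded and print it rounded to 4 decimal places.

G0 X-10.50 Y0.00 Z10.08
G1 X-9.09 Y-5.25 E0.2170
G1 X-5.25 Y-9.09 E0.4337
G1 X0.00 Y-10.50 E0.6507
G1 X5.25 Y-9.09 E0.8676
G1 X7.75 Y-6.59 E1.0088
G1 X8.00 Y-6.53 E1.0190
G1 X12.03 Y-2.50 E1.2465
G1 X13.50 Y3.00 E1.4737
G1 X12.03 Y8.50 E1.7009
G1 X11.03 Y9.50 E1.7574
G1 X18.50 Y9.50 E2.0555
G1 X18.50 Y18.00 E2.3948
G1 X1.00 Y18.00 E3.0932
G1 X1.00 Y13.60 E3.2688
G1 X-3.00 Y12.53 E3.4341
G1 X-7.03 Y8.50 E3.6616
G1 X-7.46 Y6.88 E3.7285
G1 X-9.09 Y5.25 E3.8205
G1 X-10.50 Y0.00 E4.0374

At z = 10.08 mm: the cylinder: section is a regular 12-gon, circumradius r=10.5; the cube at (16, -2.5) is absent (z outside [14, 23]); the r=3 sphere at (10.5, 0.5) slices to a regular 12-gon of circumradius 1.773 (√(r²−h²) with h=2.42 from center); the cube at (1, 9.5) (footprint 17.5×8.5) is included at this height; Combining (union): the regions partially overlap (shared area 4.87 mm²), so overlapping operands fuse into one piece — 1 connected region; the cylinder at (2.5, 3): section is a regular 12-gon, circumradius r=11; Taking the union: the regions partially overlap (shared area 300.91 mm²), so overlapping operands fuse into one piece — 1 connected region. The outline is a single polygon with 19 vertices. Extrusion per mm of travel: 0.4 × 0.24 / (π × 0.875²) = 0.039912. Accumulating E over each segment gives final E = 4.0374.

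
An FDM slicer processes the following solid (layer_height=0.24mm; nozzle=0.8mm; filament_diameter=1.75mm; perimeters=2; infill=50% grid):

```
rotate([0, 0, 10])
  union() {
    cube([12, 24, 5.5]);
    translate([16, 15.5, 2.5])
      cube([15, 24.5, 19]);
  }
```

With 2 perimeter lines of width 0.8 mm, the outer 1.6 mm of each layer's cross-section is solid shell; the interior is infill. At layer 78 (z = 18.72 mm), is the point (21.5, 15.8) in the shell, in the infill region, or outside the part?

outside

At z = 18.72 mm: the cube is absent (z outside [0, 5.5]); the cube at (16, 15.5) (footprint 15×24.5) is included at this height; Taking the union: only the 15×24.5 cube at (16, 15.5) is present, so the union is just that shape — 1 connected region; (whole slice rotated 10° about Z — lengths, areas and connectivity unchanged). Overall, the cross-section is a single solid region. Undo the 10° rotation: the query point maps to (23.917, 11.827) in the un-rotated model frame. The nearest boundary edge runs (16.00, 15.50)→(31.00, 15.50); distance from the point to it = 3.67 mm. The point is not inside any of the regions above, so it lies outside the cross-section (3.67 mm from the nearest boundary).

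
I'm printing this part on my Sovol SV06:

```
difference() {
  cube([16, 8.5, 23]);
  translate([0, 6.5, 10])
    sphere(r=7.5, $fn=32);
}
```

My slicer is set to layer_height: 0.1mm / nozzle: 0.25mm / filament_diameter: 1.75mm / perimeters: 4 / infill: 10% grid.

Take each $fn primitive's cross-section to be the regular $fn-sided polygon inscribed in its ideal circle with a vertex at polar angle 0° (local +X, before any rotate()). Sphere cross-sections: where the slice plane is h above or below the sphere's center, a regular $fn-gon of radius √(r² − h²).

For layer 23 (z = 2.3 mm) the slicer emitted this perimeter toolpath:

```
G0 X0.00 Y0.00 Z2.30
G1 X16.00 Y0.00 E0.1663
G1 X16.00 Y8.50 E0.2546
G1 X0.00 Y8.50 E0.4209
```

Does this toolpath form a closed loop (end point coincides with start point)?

Start point (G0): (0.00, 0.00). End point (last G1): the path does not return to the start — open.

no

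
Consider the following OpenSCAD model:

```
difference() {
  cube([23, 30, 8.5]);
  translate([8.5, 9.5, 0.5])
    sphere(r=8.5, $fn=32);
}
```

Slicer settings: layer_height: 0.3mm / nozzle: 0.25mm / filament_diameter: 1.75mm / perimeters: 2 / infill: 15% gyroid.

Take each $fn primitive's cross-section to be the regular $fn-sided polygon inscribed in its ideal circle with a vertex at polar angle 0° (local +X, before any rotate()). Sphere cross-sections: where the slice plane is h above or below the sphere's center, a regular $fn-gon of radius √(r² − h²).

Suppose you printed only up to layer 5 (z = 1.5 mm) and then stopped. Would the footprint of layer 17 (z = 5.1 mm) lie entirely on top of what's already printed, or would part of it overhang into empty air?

part overhangs

Compare the two slices. At z = 1.5: the 23×30 cube contributes its full rectangle (area 690.00 mm²); the r=8.5 sphere at (8.5, 9.5) slices to a regular 32-gon of circumradius 8.441 (√(r²−h²) with h=1 from center) (area = (32/2)·8.441²·sin(360°/32) = 222.40 mm²); Taking the first minus the rest: starting from the 23×30 cube (690.00 mm²), the r=8.5 sphere at (8.5, 9.5) lies wholly inside it (removes its full 222.40 mm² and its 52.95 mm outline becomes a hole wall) — area = 467.60 mm². At z = 5.1: the 23×30 cube contributes its full rectangle (area 690.00 mm²); the r=8.5 sphere at (8.5, 9.5) contributes a regular 32-gon of circumradius √(8.5²−4.6²) = 7.148 (area = (32/2)·7.148²·sin(360°/32) = 159.47 mm²); After the difference (first − rest): starting from the 23×30 cube (690.00 mm²), the r=8.5 sphere at (8.5, 9.5) lies wholly inside it (removes its full 159.47 mm² and its 44.84 mm outline becomes a hole wall) — area = 530.53 mm². Checking containment: at z = 5.1 the cross-section extends beyond the z = 1.5 cross-section by about 62.93 mm².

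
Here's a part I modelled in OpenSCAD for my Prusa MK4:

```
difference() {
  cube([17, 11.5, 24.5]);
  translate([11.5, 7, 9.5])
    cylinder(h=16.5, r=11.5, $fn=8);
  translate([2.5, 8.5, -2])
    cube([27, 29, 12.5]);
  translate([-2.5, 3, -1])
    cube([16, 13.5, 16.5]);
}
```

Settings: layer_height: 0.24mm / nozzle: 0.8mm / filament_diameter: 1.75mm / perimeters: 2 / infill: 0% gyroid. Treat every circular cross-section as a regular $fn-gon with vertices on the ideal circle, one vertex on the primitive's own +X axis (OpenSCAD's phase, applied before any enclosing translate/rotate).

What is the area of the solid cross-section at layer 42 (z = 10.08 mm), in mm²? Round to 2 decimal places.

6.83 mm²

At z = 10.08 mm: the 17×11.5 cube contributes its full rectangle (area 195.50 mm²); the r=11.5 cylinder at (11.5, 7) contributes a regular 8-gon of circumradius 11.5 (area = (8/2)·11.500²·sin(360°/8) = 374.06 mm²); the 27×29 cube at (2.5, 8.5) contributes its full rectangle (area 783.00 mm²); the cube at (-2.5, 3) is present — its section is the full 16×13.5 rectangle (area 216.00 mm²); Subtracting the remaining from the first: starting from the 17×11.5 cube (195.50 mm²), the r=11.5 cylinder at (11.5, 7) partially overlaps it — only the 181.16 mm² overlap (of its 374.06 mm²) is removed, clipping the outline; the 27×29 cube at (2.5, 8.5) misses the remaining region (no effect); the 16×13.5 cube at (-2.5, 3) partially overlaps it — only the 7.51 mm² overlap (of its 216.00 mm²) is removed, clipping the outline — area = 6.83 mm². Overall, the cross-section is a single solid region. Net area = 6.83 mm².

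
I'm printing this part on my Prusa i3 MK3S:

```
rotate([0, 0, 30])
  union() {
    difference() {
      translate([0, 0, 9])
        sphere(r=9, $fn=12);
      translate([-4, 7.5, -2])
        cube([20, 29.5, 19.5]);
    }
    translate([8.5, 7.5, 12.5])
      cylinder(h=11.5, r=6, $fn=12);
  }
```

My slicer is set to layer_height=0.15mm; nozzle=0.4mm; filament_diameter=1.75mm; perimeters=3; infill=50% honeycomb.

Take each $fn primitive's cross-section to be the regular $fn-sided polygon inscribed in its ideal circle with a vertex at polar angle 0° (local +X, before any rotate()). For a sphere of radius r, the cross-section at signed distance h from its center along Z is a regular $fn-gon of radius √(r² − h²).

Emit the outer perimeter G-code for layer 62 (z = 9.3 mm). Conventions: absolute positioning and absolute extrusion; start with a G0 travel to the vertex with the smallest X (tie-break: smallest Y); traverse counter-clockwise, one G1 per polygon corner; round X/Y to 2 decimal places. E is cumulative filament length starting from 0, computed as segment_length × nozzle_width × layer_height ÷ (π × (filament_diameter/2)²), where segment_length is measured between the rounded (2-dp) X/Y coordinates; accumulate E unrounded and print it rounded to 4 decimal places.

At z = 9.3 mm: the r=9 sphere slices to a regular 12-gon of circumradius 8.995 (√(r²−h²) with h=0.3 from center); the cube at (-4, 7.5) (footprint 20×29.5) is included at this height; Subtracting the remaining from the first: starting from the r=9 sphere, the 20×29.5 cube at (-4, 7.5) partially overlaps it — only the 7.89 mm² overlap (of its 590.00 mm²) is removed, clipping the outline — 1 connected region; the cylinder at (8.5, 7.5) does not reach this height (z outside [12.5, 24]); Merging all regions: only the result so far is present, so the union is just that shape — 1 connected region; (rotated 30° about Z; rotation is an isometry so areas/perimeters/island counts are preserved). The outline is a single polygon with 13 vertices. Extrusion per mm of travel: 0.4 × 0.15 / (π × 0.875²) = 0.024945. Accumulating E over each segment gives final E = 1.3935.

G0 X-8.99 Y0.00 Z9.30
G1 X-7.79 Y-4.50 E0.1162
G1 X-4.50 Y-7.79 E0.2322
G1 X0.00 Y-8.99 E0.3484
G1 X4.50 Y-7.79 E0.4646
G1 X7.79 Y-4.50 E0.5807
G1 X8.99 Y0.00 E0.6968
G1 X7.79 Y4.50 E0.8130
G1 X4.50 Y7.79 E0.9291
G1 X0.40 Y8.89 E1.0350
G1 X-7.21 Y4.50 E1.2541
G1 X-7.43 Y4.86 E1.2646
G1 X-7.79 Y4.50 E1.2773
G1 X-8.99 Y0.00 E1.3935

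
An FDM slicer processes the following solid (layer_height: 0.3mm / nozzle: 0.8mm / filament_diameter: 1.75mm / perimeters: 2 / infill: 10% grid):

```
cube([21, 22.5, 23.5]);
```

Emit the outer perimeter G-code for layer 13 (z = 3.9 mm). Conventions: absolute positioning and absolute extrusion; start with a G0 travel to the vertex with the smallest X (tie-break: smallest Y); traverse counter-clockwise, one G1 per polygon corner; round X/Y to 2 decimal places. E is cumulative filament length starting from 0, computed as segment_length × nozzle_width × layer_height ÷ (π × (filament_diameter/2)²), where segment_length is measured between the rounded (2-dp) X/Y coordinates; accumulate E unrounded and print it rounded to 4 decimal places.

G0 X0.00 Y0.00 Z3.90
G1 X21.00 Y0.00 E2.0954
G1 X21.00 Y22.50 E4.3404
G1 X0.00 Y22.50 E6.4358
G1 X0.00 Y0.00 E8.6809

At z = 3.9 mm: the cube is present — its section is the full 21×22.5 rectangle. The outline is a single polygon with 4 vertices. Extrusion per mm of travel: 0.8 × 0.3 / (π × 0.875²) = 0.099780. Accumulating E over each segment gives final E = 8.6809.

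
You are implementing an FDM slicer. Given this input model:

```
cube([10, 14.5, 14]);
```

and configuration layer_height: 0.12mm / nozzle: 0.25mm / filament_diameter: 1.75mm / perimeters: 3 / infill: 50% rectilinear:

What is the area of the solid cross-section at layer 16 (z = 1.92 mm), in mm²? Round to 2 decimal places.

145.00 mm²

At z = 1.92 mm: the cube is present — its section is the full 10×14.5 rectangle (area 145.00 mm²). Overall, the cross-section is a single solid region. Net area = 145.00 mm².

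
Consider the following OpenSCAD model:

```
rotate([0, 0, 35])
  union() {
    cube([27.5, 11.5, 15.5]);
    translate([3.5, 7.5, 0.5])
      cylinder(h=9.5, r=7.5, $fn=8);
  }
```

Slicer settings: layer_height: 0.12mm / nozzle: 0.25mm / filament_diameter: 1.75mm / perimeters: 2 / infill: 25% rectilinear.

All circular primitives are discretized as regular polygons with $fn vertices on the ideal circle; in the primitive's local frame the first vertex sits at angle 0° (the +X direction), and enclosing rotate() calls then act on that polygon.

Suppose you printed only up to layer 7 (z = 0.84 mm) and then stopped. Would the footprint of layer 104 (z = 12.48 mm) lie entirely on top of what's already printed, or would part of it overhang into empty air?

Compare the two slices. At z = 0.84: the cube is present — its section is the full 27.5×11.5 rectangle (area 316.25 mm²); the cylinder at (3.5, 7.5): section is a regular 8-gon, circumradius r=7.5 (area = (8/2)·7.500²·sin(360°/8) = 159.10 mm²); Combining (union): the regions partially overlap — summed areas 475.35 mm² minus the doubly-counted overlap 104.17 mm² gives 371.18 mm² — area = 371.18 mm²; (whole slice rotated 35° about Z — lengths, areas and connectivity unchanged). At z = 12.48: the cube is present — its section is the full 27.5×11.5 rectangle (area 316.25 mm²); the cylinder at (3.5, 7.5) is not intersected at this z (z outside [0.5, 10]); Taking the union: only the 27.5×11.5 cube is present, so the union is just that shape — area = 316.25 mm²; (whole slice rotated 35° about Z — lengths, areas and connectivity unchanged). Checking containment: the cross-section at z = 12.48 is a subset of the cross-section at z = 0.84.

entirely on top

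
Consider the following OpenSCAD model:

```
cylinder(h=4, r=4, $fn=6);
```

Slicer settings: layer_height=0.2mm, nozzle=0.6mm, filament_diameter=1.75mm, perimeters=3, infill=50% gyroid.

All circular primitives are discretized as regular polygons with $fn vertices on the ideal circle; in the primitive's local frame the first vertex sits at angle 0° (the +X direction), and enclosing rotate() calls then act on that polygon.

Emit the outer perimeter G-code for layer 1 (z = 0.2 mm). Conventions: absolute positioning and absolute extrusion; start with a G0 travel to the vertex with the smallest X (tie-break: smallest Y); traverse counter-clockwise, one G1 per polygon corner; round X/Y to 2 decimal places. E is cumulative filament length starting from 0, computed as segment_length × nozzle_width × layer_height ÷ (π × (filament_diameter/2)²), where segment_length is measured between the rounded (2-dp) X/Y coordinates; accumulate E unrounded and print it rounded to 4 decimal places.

G0 X-4.00 Y0.00 Z0.20
G1 X-2.00 Y-3.46 E0.1994
G1 X2.00 Y-3.46 E0.3989
G1 X4.00 Y0.00 E0.5983
G1 X2.00 Y3.46 E0.7977
G1 X-2.00 Y3.46 E0.9973
G1 X-4.00 Y0.00 E1.1967

At z = 0.2 mm: the r=4 cylinder contributes a regular 6-gon of circumradius 4. The outline is a single polygon with 6 vertices. Extrusion per mm of travel: 0.6 × 0.2 / (π × 0.875²) = 0.049890. Accumulating E over each segment gives final E = 1.1967.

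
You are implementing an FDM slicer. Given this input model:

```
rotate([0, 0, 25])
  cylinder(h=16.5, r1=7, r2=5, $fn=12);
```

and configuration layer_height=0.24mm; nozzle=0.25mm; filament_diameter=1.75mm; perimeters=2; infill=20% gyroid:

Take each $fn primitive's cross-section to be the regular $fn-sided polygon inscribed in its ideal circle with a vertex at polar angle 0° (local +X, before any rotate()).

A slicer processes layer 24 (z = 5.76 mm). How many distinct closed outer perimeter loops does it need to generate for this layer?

At z = 5.76 mm: the cone: at t=0.349 of its height the radius interpolates to r₁+(r₂−r₁)t = 6.302, giving a regular 12-gon of that circumradius; (whole slice rotated 25° about Z — lengths, areas and connectivity unchanged). The result has 1 disconnected region.

1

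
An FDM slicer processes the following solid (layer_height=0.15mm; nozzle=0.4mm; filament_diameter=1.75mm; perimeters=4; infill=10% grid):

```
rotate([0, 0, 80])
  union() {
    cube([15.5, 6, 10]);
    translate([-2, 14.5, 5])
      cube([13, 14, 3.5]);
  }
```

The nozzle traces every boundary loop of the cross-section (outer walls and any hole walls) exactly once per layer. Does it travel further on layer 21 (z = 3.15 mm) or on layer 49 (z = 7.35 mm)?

layer 49 (z = 7.35 mm)

Layer 21 (z = 3.15): the cube (footprint 15.5×6) is included at this height (perimeter 43.00 mm); the cube at (-2, 14.5) is not intersected at this z (z outside [5, 8.5]); Taking the union: only the 15.5×6 cube is present, so the union is just that shape — boundary = 43.00 mm; (whole slice rotated 80° about Z — lengths, areas and connectivity unchanged). So its perimeter = 43.00 mm. Layer 49 (z = 7.35): the cube is present — its section is the full 15.5×6 rectangle (perimeter 43.00 mm); the 13×14 cube at (-2, 14.5) contributes its full rectangle (perimeter 54.00 mm); Combining (union): the 2 present regions are separate (no shared area or edge), so areas and boundary lengths simply add and each stays a separate island — boundary = 97.00 mm; (rotated 80° about Z; rotation is an isometry so areas/perimeters/island counts are preserved). So its perimeter = 97.00 mm. Layer 49 is larger (97.00 vs 43.00 mm).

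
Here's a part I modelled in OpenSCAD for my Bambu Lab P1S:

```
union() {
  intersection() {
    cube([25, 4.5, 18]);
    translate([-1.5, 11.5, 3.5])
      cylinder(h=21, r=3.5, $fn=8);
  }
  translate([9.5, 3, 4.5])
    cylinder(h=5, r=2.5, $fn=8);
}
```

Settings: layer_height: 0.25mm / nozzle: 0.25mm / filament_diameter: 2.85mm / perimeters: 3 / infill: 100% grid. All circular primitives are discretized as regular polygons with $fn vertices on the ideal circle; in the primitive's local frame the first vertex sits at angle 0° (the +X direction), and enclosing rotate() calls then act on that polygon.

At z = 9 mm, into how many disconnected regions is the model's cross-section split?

At z = 9 mm: the cube (footprint 25×4.5) is included at this height; the cylinder at (-1.5, 11.5): section is a regular 8-gon, circumradius r=3.5; Keeping only the common overlap: the r=3.5 cylinder at (-1.5, 11.5) does not overlap the 25×4.5 cube (empty) — nothing remains; the r=2.5 cylinder at (9.5, 3) contributes a regular 8-gon of circumradius 2.5; Taking the union: only the r=2.5 cylinder at (9.5, 3) is present, so the union is just that shape — 1 connected region. The result has 1 disconnected region.

1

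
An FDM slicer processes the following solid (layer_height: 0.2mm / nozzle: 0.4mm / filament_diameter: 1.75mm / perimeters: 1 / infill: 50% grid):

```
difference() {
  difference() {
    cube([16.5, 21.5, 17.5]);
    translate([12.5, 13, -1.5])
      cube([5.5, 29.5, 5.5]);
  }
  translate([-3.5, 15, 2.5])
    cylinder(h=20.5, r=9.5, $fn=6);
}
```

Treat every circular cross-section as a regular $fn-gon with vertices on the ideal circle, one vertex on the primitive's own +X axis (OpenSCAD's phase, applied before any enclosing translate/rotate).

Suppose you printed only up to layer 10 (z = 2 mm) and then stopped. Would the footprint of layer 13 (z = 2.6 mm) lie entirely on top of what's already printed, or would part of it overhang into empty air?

Compare the two slices. At z = 2: the 16.5×21.5 cube contributes its full rectangle (area 354.75 mm²); the cube at (12.5, 13) (footprint 5.5×29.5) is included at this height (area 162.25 mm²); After the difference (first − rest): starting from the 16.5×21.5 cube (354.75 mm²), the 5.5×29.5 cube at (12.5, 13) partially overlaps it — only the 34.00 mm² overlap (of its 162.25 mm²) is removed, clipping the outline — area = 320.75 mm²; the cylinder at (-3.5, 15) is absent (z outside [2.5, 23]); After the difference (first − rest): none of the subtracted shapes is present at this height, so that combined region is unchanged — area = 320.75 mm². At z = 2.6: the cube (footprint 16.5×21.5) is included at this height (area 354.75 mm²); the cube at (12.5, 13) (footprint 5.5×29.5) is included at this height (area 162.25 mm²); Subtracting the remaining from the first: starting from the 16.5×21.5 cube (354.75 mm²), the 5.5×29.5 cube at (12.5, 13) partially overlaps it — only the 34.00 mm² overlap (of its 162.25 mm²) is removed, clipping the outline — area = 320.75 mm²; the r=9.5 cylinder at (-3.5, 15) gives a regular 6-gon of circumradius 9.5 (constant along its height) (area = (6/2)·9.500²·sin(360°/6) = 234.48 mm²); Subtracting the remaining from the first: starting from the result so far (320.75 mm²), the r=9.5 cylinder at (-3.5, 15) partially overlaps it — only the 56.63 mm² overlap (of its 234.48 mm²) is removed, clipping the outline — area = 264.12 mm². Checking containment: the cross-section at z = 2.6 is a subset of the cross-section at z = 2.

entirely on top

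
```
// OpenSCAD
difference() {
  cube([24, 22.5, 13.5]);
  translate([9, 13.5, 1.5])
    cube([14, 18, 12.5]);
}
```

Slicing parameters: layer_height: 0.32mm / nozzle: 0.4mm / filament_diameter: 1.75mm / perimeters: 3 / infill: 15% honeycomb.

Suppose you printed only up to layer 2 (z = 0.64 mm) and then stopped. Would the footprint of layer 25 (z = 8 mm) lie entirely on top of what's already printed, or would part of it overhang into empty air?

entirely on top

Compare the two slices. At z = 0.64: the 24×22.5 cube contributes its full rectangle (area 540.00 mm²); the cube at (9, 13.5) is not intersected at this z (z outside [1.5, 14]); Subtracting the remaining from the first: none of the subtracted shapes is present at this height, so the 24×22.5 cube is unchanged — area = 540.00 mm². At z = 8: the 24×22.5 cube contributes its full rectangle (area 540.00 mm²); the 14×18 cube at (9, 13.5) contributes its full rectangle (area 252.00 mm²); Taking the first minus the rest: starting from the 24×22.5 cube (540.00 mm²), the 14×18 cube at (9, 13.5) partially overlaps it — only the 126.00 mm² overlap (of its 252.00 mm²) is removed, clipping the outline — area = 414.00 mm². Checking containment: the cross-section at z = 8 is a subset of the cross-section at z = 0.64.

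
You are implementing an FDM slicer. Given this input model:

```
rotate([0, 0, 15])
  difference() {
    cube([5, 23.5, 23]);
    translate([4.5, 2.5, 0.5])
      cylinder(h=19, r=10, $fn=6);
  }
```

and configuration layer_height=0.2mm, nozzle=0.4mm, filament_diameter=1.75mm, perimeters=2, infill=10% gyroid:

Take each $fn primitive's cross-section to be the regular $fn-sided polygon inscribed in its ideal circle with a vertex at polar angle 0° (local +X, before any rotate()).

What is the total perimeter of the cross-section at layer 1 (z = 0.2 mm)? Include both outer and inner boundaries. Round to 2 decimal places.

57.00 mm

At z = 0.2 mm: the cube (footprint 5×23.5) is included at this height (perimeter 57.00 mm); the cylinder at (4.5, 2.5) is not intersected at this z (z outside [0.5, 19.5]); Taking the first minus the rest: none of the subtracted shapes is present at this height, so the 5×23.5 cube is unchanged — boundary = 57.00 mm; (whole slice rotated 15° about Z — lengths, areas and connectivity unchanged). Overall, the cross-section is a single solid region. Total boundary length (outer) = 57.00 mm.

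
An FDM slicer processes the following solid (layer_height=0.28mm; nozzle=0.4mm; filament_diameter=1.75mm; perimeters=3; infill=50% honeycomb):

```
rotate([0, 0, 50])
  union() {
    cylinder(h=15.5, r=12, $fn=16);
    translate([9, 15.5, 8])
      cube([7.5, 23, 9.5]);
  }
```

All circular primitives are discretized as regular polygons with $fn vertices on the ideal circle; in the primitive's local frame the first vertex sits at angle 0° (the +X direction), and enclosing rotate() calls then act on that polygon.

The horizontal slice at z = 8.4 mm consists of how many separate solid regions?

2

At z = 8.4 mm: the cylinder: section is a regular 16-gon, circumradius r=12; the cube at (9, 15.5) (footprint 7.5×23) is included at this height; Combining (union): the 2 present regions are separate (no shared area or edge), so areas and boundary lengths simply add and each stays a separate island — 2 connected regions; (rotated 50° about Z; rotation is an isometry so areas/perimeters/island counts are preserved). The result has 2 disconnected regions.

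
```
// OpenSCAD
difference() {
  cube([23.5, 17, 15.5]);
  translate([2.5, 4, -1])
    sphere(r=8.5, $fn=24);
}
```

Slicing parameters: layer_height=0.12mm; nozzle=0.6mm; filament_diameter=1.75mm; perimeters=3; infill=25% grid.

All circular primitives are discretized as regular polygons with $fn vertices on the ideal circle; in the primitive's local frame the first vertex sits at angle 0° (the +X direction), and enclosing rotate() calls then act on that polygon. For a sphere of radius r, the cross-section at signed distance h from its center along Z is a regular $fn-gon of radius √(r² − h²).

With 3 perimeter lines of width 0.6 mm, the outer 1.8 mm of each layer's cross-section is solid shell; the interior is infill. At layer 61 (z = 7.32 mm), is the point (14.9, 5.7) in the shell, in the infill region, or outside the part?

infill

At z = 7.32 mm: the cube is present — its section is the full 23.5×17 rectangle; the sphere at (2.5, 4): section is a regular 24-gon, circumradius = √(r²−h²) = √(8.5²−8.32²) = 1.740; After the difference (first − rest): starting from the 23.5×17 cube, the r=8.5 sphere at (2.5, 4) lies wholly inside it (removes its full 9.40 mm² and its 10.90 mm outline becomes a hole wall) — 1 connected region with 1 hole. Overall, the cross-section is one region with 1 hole. The nearest boundary edge runs (23.50, 0.00)→(0.00, 0.00); distance from the point to it = 5.70 mm. The point is inside the cross-section and 5.70 mm from the nearest boundary — more than the 1.8 mm shell width (3 × 0.6), so it's in the infill interior.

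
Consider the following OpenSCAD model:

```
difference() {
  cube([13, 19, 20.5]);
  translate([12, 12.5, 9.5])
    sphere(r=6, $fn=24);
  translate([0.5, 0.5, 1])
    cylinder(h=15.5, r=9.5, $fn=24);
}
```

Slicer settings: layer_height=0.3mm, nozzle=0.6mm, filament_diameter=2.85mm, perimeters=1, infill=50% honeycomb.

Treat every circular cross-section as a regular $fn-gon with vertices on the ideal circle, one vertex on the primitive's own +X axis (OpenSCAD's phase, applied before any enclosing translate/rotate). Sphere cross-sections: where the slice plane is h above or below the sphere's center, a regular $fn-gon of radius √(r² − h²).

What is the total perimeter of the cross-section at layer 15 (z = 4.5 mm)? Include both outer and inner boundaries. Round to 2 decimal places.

66.16 mm

At z = 4.5 mm: the cube is present — its section is the full 13×19 rectangle (perimeter 64.00 mm); the r=6 sphere at (12, 12.5) contributes a regular 24-gon of circumradius √(6²−5²) = 3.317 (perimeter = 2·24·3.317·sin(180°/24) = 20.78 mm); the r=9.5 cylinder at (0.5, 0.5) gives a regular 24-gon of circumradius 9.5 (constant along its height) (perimeter = 2·24·9.500·sin(180°/24) = 59.52 mm); Subtracting the remaining from the first: starting from the 13×19 cube, the r=6 sphere at (12, 12.5) partially overlaps it — only the 23.58 mm² overlap (of its 34.16 mm²) is removed, clipping the outline; the r=9.5 cylinder at (0.5, 0.5) partially overlaps it — only the 79.79 mm² overlap (of its 280.30 mm²) is removed, clipping the outline — boundary = 66.16 mm. Overall, the cross-section is a single solid region. Total boundary length (outer) = 66.16 mm.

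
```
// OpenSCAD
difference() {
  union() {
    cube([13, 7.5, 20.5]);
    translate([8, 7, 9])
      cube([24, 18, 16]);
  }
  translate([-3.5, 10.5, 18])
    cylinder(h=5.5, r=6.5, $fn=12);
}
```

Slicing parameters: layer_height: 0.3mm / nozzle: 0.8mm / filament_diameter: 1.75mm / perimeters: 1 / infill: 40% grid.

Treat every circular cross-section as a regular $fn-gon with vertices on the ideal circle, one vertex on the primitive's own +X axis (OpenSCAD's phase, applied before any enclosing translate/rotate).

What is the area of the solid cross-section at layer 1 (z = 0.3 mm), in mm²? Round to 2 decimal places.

At z = 0.3 mm: the cube is present — its section is the full 13×7.5 rectangle (area 97.50 mm²); the cube at (8, 7) is not intersected at this z (z outside [9, 25]); Taking the union: only the 13×7.5 cube is present, so the union is just that shape — area = 97.50 mm²; the cylinder at (-3.5, 10.5) does not reach this height (z outside [18, 23.5]); Subtracting the remaining from the first: none of the subtracted shapes is present at this height, so that combined region is unchanged — area = 97.50 mm². Overall, the cross-section is a single solid region. Net area = 97.50 mm².

97.50 mm²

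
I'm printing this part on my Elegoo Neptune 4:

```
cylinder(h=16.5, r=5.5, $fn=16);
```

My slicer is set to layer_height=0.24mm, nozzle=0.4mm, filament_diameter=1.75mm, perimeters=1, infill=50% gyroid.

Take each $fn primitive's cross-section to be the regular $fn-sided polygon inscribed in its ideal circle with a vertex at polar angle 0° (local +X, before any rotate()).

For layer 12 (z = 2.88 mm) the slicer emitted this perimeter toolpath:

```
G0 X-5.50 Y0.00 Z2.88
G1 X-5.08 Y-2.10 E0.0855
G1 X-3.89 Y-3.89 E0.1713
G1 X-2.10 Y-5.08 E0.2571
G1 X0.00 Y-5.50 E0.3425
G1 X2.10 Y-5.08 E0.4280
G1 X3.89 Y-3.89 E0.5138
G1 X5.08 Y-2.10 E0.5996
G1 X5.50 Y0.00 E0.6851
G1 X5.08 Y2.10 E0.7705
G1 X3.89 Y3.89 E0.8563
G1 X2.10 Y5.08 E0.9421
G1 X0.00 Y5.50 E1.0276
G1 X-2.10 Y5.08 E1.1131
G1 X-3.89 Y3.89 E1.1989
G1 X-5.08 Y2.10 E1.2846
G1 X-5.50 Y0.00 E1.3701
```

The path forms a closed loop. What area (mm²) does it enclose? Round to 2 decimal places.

Apply the shoelace formula to the sequence of (X, Y) vertices; enclosed area = 92.57 mm².

92.57 mm²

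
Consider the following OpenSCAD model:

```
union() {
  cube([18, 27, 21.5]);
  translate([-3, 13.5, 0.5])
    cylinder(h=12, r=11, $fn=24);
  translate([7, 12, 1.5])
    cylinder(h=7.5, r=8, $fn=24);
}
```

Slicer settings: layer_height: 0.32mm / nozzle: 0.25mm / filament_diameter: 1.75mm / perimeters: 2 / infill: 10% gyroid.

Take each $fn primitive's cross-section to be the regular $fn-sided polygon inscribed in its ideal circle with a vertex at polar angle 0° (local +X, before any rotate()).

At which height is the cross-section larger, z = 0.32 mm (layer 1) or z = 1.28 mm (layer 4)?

layer 4 (z = 1.28 mm)

Layer 1 (z = 0.32): the cube (footprint 18×27) is included at this height (area 486.00 mm²); the cylinder at (-3, 13.5) is not intersected at this z (z outside [0.5, 12.5]); the cylinder at (7, 12) is not intersected at this z (z outside [1.5, 9]); Taking the union: only the 18×27 cube is present, so the union is just that shape — area = 486.00 mm². So its area = 486.00 mm². Layer 4 (z = 1.28): the cube (footprint 18×27) is included at this height (area 486.00 mm²); the cylinder at (-3, 13.5): section is a regular 24-gon, circumradius r=11 (area = (24/2)·11.000²·sin(360°/24) = 375.81 mm²); the cylinder at (7, 12) is not intersected at this z (z outside [1.5, 9]); Merging all regions: the regions partially overlap — summed areas 861.81 mm² minus the doubly-counted overlap 123.09 mm² gives 738.71 mm² — area = 738.71 mm². So its area = 738.71 mm². Layer 4 is larger (738.71 vs 486.00 mm²).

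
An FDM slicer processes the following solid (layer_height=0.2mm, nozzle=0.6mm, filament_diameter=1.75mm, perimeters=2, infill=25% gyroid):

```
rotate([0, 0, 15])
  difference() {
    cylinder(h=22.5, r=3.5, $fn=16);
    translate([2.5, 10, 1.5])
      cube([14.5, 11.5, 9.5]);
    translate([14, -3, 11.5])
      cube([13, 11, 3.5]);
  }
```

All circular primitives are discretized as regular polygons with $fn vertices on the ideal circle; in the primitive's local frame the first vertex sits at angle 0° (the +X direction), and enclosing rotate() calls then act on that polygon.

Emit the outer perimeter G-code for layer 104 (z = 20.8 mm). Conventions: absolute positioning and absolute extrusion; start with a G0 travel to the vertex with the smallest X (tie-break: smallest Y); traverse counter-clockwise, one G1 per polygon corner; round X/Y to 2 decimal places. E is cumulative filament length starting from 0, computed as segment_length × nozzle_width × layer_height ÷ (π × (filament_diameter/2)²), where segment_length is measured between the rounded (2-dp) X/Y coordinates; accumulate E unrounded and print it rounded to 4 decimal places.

G0 X-3.47 Y0.46 Z20.80
G1 X-3.38 Y-0.91 E0.0685
G1 X-2.78 Y-2.13 E0.1363
G1 X-1.75 Y-3.03 E0.2046
G1 X-0.46 Y-3.47 E0.2726
G1 X0.91 Y-3.38 E0.3411
G1 X2.13 Y-2.78 E0.4089
G1 X3.03 Y-1.75 E0.4771
G1 X3.47 Y-0.46 E0.5451
G1 X3.38 Y0.91 E0.6136
G1 X2.78 Y2.13 E0.6815
G1 X1.75 Y3.03 E0.7497
G1 X0.46 Y3.47 E0.8177
G1 X-0.91 Y3.38 E0.8862
G1 X-2.13 Y2.78 E0.9540
G1 X-3.03 Y1.75 E1.0223
G1 X-3.47 Y0.46 E1.0903

At z = 20.8 mm: the r=3.5 cylinder contributes a regular 16-gon of circumradius 3.5; the cube at (2.5, 10) is not intersected at this z (z outside [1.5, 11]); the cube at (14, -3) does not reach this height (z outside [11.5, 15]); Subtracting the remaining from the first: none of the subtracted shapes is present at this height, so the r=3.5 cylinder is unchanged — 1 connected region; (rotated 15° about Z; rotation is an isometry so areas/perimeters/island counts are preserved). The outline is a single polygon with 16 vertices. Extrusion per mm of travel: 0.6 × 0.2 / (π × 0.875²) = 0.049890. Accumulating E over each segment gives final E = 1.0903.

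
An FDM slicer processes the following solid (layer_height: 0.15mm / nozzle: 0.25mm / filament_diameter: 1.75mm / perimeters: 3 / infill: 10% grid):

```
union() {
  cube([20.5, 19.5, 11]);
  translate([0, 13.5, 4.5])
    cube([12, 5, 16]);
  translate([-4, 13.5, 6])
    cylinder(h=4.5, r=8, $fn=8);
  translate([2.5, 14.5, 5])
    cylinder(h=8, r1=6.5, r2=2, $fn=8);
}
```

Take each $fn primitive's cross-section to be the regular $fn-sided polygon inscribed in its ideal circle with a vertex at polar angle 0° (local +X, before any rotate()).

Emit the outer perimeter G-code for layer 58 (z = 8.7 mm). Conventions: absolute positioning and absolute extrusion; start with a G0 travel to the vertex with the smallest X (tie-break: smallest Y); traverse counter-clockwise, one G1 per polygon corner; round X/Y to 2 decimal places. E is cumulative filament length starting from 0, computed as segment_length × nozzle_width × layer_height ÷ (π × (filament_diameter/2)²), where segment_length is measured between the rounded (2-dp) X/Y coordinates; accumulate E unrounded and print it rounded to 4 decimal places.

G0 X-12.00 Y13.50 Z8.70
G1 X-9.66 Y7.84 E0.0955
G1 X-4.00 Y5.50 E0.1910
G1 X0.00 Y7.16 E0.2585
G1 X0.00 Y0.00 E0.3701
G1 X20.50 Y0.00 E0.6897
G1 X20.50 Y19.50 E0.9938
G1 X0.83 Y19.50 E1.3004
G1 X-4.00 Y21.50 E1.3819
G1 X-9.66 Y19.16 E1.4774
G1 X-12.00 Y13.50 E1.5729

At z = 8.7 mm: the 20.5×19.5 cube contributes its full rectangle; the 12×5 cube at (0, 13.5) contributes its full rectangle; the r=8 cylinder at (-4, 13.5) gives a regular 8-gon of circumradius 8 (constant along its height); the cone at (2.5, 14.5): at t=0.462 of its height the radius interpolates to r₁+(r₂−r₁)t = 4.419, giving a regular 8-gon of that circumradius; Merging all regions: the regions partially overlap (shared area 148.22 mm²), so overlapping operands fuse into one piece — 1 connected region. The outline is a single polygon with 10 vertices. Extrusion per mm of travel: 0.25 × 0.15 / (π × 0.875²) = 0.015591. Accumulating E over each segment gives final E = 1.5729.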